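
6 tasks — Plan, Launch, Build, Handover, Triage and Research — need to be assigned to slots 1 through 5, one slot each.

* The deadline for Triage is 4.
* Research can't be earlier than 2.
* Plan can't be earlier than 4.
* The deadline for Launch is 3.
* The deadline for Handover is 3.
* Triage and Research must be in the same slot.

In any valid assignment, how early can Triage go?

Triage must be in the same slot as Research, which can't be before 2, so Triage is at least 2; Triage's own window allows nothing later than 4.
Triage at 2 is achievable: Triage=2, Build=1, Handover=1, Research=2, Plan=4, Launch=1.

2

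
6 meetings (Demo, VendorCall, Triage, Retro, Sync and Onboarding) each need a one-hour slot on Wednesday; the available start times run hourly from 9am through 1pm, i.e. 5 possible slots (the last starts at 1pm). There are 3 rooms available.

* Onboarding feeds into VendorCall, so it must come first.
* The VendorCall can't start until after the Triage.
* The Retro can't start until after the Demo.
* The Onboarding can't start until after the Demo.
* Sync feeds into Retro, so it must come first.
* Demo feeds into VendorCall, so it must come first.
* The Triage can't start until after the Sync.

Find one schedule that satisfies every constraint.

Sync=9am; VendorCall=11am; Demo=9am; Triage=10am; Onboarding=10am; Retro=10am

Checking: Triage(10am) before VendorCall(11am); Sync(9am) before Triage(10am); Demo(9am) before VendorCall(11am); Demo(9am) before Onboarding(10am); Demo(9am) before Retro(10am); Sync(9am) before Retro(10am); Onboarding(10am) before VendorCall(11am); max 3 per slot (cap 3).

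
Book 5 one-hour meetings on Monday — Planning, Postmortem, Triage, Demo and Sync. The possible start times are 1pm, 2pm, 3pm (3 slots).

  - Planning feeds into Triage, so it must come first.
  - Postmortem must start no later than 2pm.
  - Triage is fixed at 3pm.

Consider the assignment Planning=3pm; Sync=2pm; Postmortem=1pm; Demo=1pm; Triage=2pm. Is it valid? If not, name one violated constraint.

No — it violates: Planning feeds into Triage, so it must come first

Planning feeds into Triage, so it must come first — violated.
Triage is fixed at 3pm — violated.
Postmortem must start no later than 2pm — holds.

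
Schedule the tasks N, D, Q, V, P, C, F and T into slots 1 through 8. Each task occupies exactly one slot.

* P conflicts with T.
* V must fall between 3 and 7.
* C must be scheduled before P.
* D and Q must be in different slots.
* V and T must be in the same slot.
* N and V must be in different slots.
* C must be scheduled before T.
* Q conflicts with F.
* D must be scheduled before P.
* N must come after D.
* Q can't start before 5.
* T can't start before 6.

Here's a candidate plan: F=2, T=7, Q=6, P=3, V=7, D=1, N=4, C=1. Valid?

C must be scheduled before P — holds.
P conflicts with T — holds.
D must be scheduled before P — holds.
Q conflicts with F — holds.
V must fall between 3 and 7 — holds.
N must come after D — holds.
N and V must be in different slots — holds.
D and Q must be in different slots — holds.
Q can't start before 5 — holds.
C must be scheduled before T — holds.
T can't start before 6 — holds.
V and T must be in the same slot — holds.

Valid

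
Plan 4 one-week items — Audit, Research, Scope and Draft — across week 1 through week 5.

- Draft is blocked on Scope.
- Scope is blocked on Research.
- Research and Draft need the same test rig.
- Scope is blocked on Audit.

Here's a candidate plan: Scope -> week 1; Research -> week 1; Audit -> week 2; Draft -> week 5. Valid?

Scope is blocked on Audit — violated.
Research and Draft need the same test rig — holds.
Scope is blocked on Research — violated.
Draft is blocked on Scope — holds.

No — it violates: Scope is blocked on Audit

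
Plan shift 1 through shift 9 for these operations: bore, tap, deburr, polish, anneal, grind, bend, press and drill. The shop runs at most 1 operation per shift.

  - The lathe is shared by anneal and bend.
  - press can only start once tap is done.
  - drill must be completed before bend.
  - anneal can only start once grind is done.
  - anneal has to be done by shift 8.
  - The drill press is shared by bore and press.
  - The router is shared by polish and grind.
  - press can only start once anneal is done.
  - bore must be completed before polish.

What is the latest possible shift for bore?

shift 8

Downstream work caps bore at shift 8.
bore at shift 8 is achievable: grind -> shift 1, bend -> shift 6, bore -> shift 8, press -> shift 4, tap -> shift 3, polish -> shift 9, deburr -> shift 7, drill -> shift 5, anneal -> shift 2.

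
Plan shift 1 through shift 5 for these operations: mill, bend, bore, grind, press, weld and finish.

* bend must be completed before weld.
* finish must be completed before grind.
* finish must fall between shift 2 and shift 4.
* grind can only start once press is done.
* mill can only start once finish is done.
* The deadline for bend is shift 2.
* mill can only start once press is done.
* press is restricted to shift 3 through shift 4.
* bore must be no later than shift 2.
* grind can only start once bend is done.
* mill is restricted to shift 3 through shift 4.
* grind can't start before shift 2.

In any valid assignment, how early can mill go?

Mill is available from shift 3; precedence pushes mill to at least shift 4; mill's own window allows nothing later than shift 4.
mill at shift 4 is achievable: mill in shift 4, press in shift 3, bore in shift 1, bend in shift 1, weld in shift 2, grind in shift 4, finish in shift 2.

shift 4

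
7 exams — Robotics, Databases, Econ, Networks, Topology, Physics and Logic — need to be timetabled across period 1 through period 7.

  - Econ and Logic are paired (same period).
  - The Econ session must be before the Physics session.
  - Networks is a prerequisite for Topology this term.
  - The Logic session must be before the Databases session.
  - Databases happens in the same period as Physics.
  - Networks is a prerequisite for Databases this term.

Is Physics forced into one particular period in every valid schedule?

No

Physics can be period 2 (e.g. Robotics -> period 1; Physics -> period 2; Logic -> period 1; Networks -> period 1; Topology -> period 2; Databases -> period 2; Econ -> period 1) or period 3 (e.g. Econ=period 1; Robotics=period 1; Logic=period 1; Topology=period 2; Physics=period 3; Networks=period 1; Databases=period 3).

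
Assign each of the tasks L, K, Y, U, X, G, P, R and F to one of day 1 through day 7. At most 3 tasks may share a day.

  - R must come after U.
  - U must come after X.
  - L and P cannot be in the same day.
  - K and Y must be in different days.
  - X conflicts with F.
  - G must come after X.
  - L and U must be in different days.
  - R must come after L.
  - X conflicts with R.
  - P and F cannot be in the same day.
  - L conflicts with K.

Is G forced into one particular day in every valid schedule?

G can be day 2 (e.g. R=day 3; P=day 3; X=day 1; Y=day 1; F=day 4; L=day 1; U=day 2; K=day 2; G=day 2) or day 3 (e.g. Y=day 1; R=day 3; P=day 2; G=day 3; X=day 1; L=day 1; U=day 2; F=day 3; K=day 2).

No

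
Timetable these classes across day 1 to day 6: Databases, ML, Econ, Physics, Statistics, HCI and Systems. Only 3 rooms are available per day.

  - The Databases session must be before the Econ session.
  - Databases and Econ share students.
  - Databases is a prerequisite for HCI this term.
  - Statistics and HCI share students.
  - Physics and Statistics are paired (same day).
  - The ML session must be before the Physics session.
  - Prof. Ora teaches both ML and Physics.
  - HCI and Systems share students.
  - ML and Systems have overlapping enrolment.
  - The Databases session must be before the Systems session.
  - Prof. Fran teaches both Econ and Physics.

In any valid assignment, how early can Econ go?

Precedence pushes Econ to at least day 2.
Econ at day 2 is achievable: Systems in day 3; HCI in day 2; Econ in day 2; ML in day 1; Physics in day 3; Statistics in day 3; Databases in day 1.

day 2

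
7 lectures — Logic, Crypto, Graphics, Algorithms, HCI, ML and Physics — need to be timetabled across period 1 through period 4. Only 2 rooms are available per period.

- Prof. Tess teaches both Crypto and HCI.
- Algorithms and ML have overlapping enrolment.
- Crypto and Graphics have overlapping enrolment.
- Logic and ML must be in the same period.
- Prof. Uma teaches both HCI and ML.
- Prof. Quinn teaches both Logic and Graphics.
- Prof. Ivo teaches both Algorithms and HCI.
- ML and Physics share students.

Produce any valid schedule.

Physics in period 4, Algorithms in period 2, Logic in period 1, Crypto in period 2, HCI in period 3, Graphics in period 3, ML in period 1

Checking: Algorithms(period 2) != HCI(period 3); Algorithms(period 2) != ML(period 1); Logic(period 1) != Graphics(period 3); Crypto(period 2) != HCI(period 3); Crypto(period 2) != Graphics(period 3); ML(period 1) != Physics(period 4); HCI(period 3) != ML(period 1); Logic = ML = period 1; max 2 per period (cap 2).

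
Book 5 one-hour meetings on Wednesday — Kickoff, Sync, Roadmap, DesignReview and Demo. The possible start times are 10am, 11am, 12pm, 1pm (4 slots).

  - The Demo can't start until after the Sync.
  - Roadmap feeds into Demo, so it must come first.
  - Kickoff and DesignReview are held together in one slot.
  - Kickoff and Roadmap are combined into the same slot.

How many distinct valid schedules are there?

14

Splitting on Kickoff: it can be 10am (6), 11am (5), 12pm (3). Listing each branch's schedules as (Sync, Roadmap, DesignReview, Demo):
Kickoff=10am: (10am,10am,10am,11am) (10am,10am,10am,12pm) (10am,10am,10am,1pm) (11am,10am,10am,12pm) (11am,10am,10am,1pm) (12pm,10am,10am,1pm) — 6.
Kickoff=11am: (10am,11am,11am,12pm) (10am,11am,11am,1pm) (11am,11am,11am,12pm) (11am,11am,11am,1pm) (12pm,11am,11am,1pm) — 5.
Kickoff=12pm: (10am,12pm,12pm,1pm) (11am,12pm,12pm,1pm) (12pm,12pm,12pm,1pm) — 3.
Summing: 6 + 5 + 3 = 14.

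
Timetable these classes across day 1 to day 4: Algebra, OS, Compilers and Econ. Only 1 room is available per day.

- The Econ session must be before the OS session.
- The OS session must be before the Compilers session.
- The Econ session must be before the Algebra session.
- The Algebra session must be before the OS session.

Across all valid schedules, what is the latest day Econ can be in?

day 1

Downstream work caps Econ at day 1.
Econ at day 1 is achievable: Econ -> day 1, Algebra -> day 2, OS -> day 3, Compilers -> day 4.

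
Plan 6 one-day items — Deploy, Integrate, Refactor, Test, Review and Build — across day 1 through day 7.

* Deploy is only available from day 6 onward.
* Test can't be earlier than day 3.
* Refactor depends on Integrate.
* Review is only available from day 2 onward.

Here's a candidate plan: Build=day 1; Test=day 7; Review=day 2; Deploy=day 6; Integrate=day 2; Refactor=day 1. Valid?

Test can't be earlier than day 3 — holds.
Refactor depends on Integrate — violated.
Review is only available from day 2 onward — holds.
Deploy is only available from day 6 onward — holds.

Invalid. Refactor depends on Integrate.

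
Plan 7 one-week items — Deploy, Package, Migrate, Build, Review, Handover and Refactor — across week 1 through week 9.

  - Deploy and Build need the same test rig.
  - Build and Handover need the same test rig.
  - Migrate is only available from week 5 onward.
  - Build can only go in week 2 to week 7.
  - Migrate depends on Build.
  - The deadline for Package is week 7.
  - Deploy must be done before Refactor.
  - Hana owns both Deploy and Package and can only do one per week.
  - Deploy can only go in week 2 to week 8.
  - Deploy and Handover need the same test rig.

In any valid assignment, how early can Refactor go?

week 3

Precedence pushes Refactor to at least week 3.
Refactor at week 3 is achievable: Review=week 1, Handover=week 1, Deploy=week 2, Migrate=week 5, Refactor=week 3, Build=week 3, Package=week 1.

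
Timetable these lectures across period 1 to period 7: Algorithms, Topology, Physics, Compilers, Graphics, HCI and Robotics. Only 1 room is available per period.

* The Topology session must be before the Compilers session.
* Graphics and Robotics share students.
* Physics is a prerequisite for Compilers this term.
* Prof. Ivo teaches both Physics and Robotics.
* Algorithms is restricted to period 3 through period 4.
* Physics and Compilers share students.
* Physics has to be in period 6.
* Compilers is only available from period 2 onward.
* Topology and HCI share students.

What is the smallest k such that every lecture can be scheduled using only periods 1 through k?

The precedence chain requires at least 2 distinct periods.
With at most 1 per period and 7 lectures, at least 7 periods are needed.
Propagating the time windows through the other constraints, Compilers can't land before period 7, so the schedule must run through at least period 7.
7 works (last occupied period: period 7): for example Physics -> period 6; HCI -> period 4; Algorithms -> period 3; Compilers -> period 7; Graphics -> period 2; Robotics -> period 5; Topology -> period 1.

7 periods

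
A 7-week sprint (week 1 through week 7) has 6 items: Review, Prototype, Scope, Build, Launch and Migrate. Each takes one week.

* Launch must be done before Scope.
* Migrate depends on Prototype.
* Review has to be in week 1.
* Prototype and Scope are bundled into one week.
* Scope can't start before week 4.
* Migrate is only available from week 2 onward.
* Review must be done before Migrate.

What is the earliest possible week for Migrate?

week 5

Migrate is available from week 2; precedence pushes Migrate to at least week 5.
Migrate at week 5 is achievable: Scope in week 4, Migrate in week 5, Launch in week 1, Prototype in week 4, Build in week 1, Review in week 1.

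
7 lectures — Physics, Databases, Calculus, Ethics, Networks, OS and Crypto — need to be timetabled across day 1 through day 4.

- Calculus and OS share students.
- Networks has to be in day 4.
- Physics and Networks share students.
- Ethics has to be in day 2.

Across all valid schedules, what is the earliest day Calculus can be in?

day 1

Calculus at day 1 is achievable: Ethics -> day 2, Physics -> day 1, Crypto -> day 1, Calculus -> day 1, OS -> day 2, Databases -> day 1, Networks -> day 4.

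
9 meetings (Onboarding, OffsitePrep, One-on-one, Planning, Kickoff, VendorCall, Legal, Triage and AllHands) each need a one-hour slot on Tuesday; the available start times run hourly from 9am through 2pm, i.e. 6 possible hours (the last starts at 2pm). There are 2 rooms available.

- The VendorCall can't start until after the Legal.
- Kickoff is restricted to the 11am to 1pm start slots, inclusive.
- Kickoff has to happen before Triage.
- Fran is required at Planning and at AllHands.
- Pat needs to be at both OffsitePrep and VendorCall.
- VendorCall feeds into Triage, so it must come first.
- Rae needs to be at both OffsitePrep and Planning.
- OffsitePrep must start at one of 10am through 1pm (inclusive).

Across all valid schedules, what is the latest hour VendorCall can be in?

Precedence pushes VendorCall to at least 10am; downstream work caps VendorCall at 1pm.
VendorCall at 1pm is achievable: Kickoff in 11am, Triage in 2pm, AllHands in 12pm, OffsitePrep in 10am, Planning in 11am, Legal in 9am, Onboarding in 9am, VendorCall in 1pm, One-on-one in 10am.

1pm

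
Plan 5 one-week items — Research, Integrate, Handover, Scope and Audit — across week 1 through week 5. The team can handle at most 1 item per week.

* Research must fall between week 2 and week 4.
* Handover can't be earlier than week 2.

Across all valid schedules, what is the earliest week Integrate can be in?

Integrate at week 1 is achievable: Scope=week 4, Audit=week 5, Research=week 2, Integrate=week 1, Handover=week 3.

week 1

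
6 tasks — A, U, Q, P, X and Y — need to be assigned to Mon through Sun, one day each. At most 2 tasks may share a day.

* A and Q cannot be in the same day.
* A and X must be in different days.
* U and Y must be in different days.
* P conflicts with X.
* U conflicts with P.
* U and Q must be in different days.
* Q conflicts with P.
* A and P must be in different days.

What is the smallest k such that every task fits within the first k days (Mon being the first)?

3

With at most 2 per day and 6 tasks, at least 3 days are needed.
3 works (last occupied day: Wed): for example X in Tue; P in Wed; A in Mon; U in Mon; Y in Wed; Q in Tue.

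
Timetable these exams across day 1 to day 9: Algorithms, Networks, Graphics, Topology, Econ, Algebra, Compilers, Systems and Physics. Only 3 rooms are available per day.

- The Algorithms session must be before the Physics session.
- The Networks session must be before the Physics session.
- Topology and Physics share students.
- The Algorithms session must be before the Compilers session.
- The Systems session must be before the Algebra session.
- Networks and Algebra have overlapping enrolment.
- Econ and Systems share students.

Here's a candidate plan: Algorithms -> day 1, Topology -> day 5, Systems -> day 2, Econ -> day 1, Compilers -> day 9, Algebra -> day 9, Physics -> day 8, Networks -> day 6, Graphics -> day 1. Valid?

Yes, all constraints hold

The Algorithms session must be before the Physics session — holds.
The Algorithms session must be before the Compilers session — holds.
Only 3 rooms are available per day — holds.
The Systems session must be before the Algebra session — holds.
Econ and Systems share students — holds.
Networks and Algebra have overlapping enrolment — holds.
Topology and Physics share students — holds.
The Networks session must be before the Physics session — holds.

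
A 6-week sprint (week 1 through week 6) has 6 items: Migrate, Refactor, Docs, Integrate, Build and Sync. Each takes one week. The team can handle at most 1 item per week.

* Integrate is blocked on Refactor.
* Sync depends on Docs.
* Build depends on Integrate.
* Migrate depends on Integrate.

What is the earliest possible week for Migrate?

week 3

Precedence pushes Migrate to at least week 3.
Migrate at week 3 is achievable: Docs=week 4, Build=week 5, Migrate=week 3, Integrate=week 2, Sync=week 6, Refactor=week 1.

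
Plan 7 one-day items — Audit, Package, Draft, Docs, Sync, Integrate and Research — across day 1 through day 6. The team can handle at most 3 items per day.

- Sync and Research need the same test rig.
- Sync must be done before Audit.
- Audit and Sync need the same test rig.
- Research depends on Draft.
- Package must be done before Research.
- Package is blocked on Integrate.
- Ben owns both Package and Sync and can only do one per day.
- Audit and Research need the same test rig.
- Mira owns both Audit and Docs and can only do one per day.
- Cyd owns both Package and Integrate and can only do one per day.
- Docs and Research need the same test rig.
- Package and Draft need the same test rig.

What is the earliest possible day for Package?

day 2

Precedence pushes Package to at least day 2; downstream work caps Package at day 5.
Package at day 2 is achievable: Research -> day 3; Docs -> day 4; Draft -> day 1; Sync -> day 1; Package -> day 2; Audit -> day 2; Integrate -> day 1.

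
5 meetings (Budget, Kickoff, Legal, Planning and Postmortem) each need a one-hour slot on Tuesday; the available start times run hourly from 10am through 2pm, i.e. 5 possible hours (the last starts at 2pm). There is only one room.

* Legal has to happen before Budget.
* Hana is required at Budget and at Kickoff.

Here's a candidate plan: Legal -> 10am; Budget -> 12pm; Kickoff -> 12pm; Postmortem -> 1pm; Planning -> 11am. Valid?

No — it violates: There is only one room

Legal has to happen before Budget — holds.
There is only one room — violated.
Hana is required at Budget and at Kickoff — violated.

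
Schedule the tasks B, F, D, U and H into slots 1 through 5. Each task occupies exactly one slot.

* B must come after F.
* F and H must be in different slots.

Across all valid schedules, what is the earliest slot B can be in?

2

Precedence pushes B to at least 2.
B at 2 is achievable: F -> 1, U -> 1, B -> 2, H -> 2, D -> 1.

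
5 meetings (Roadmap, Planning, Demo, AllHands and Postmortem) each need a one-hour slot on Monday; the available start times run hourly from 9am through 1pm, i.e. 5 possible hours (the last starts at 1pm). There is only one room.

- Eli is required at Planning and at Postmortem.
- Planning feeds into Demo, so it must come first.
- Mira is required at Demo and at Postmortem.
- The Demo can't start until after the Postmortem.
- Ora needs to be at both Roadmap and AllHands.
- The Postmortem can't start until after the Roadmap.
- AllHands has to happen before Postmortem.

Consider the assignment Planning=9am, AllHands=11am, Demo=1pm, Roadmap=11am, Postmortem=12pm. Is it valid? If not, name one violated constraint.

No. Ora needs to be at both Roadmap and AllHands is not satisfied.

Ora needs to be at both Roadmap and AllHands — violated.
The Postmortem can't start until after the Roadmap — holds.
AllHands has to happen before Postmortem — holds.
Eli is required at Planning and at Postmortem — holds.
Mira is required at Demo and at Postmortem — holds.
There is only one room — violated.
Planning feeds into Demo, so it must come first — holds.
The Demo can't start until after the Postmortem — holds.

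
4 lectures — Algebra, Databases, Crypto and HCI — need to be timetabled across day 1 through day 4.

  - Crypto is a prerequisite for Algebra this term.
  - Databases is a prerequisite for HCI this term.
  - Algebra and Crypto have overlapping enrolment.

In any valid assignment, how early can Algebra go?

Precedence pushes Algebra to at least day 2.
Algebra at day 2 is achievable: Algebra -> day 2, Crypto -> day 1, Databases -> day 1, HCI -> day 2.

day 2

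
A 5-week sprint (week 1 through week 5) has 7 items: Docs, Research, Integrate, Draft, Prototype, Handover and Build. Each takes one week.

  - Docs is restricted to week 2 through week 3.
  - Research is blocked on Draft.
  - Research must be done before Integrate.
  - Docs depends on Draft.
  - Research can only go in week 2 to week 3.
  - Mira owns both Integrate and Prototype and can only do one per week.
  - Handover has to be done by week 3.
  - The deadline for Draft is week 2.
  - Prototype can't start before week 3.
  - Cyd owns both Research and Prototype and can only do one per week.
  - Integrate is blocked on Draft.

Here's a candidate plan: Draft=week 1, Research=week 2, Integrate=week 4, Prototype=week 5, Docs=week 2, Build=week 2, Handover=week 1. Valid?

Research can only go in week 2 to week 3 — holds.
Prototype can't start before week 3 — holds.
Docs is restricted to week 2 through week 3 — holds.
Handover has to be done by week 3 — holds.
Integrate is blocked on Draft — holds.
Research is blocked on Draft — holds.
The deadline for Draft is week 2 — holds.
Docs depends on Draft — holds.
Mira owns both Integrate and Prototype and can only do one per week — holds.
Research must be done before Integrate — holds.
Cyd owns both Research and Prototype and can only do one per week — holds.

Yes, all constraints hold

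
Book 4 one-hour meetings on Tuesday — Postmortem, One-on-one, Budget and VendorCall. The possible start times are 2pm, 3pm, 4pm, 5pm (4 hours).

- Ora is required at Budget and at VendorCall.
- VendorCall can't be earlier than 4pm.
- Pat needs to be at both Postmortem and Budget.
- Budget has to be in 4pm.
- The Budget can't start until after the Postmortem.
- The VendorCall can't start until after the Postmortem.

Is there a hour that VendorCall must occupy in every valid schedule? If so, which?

VendorCall's window is 4pm–5pm.
Budget is fixed at 4pm, and VendorCall can't share a hour with Budget.
So VendorCall must be 5pm.

5pm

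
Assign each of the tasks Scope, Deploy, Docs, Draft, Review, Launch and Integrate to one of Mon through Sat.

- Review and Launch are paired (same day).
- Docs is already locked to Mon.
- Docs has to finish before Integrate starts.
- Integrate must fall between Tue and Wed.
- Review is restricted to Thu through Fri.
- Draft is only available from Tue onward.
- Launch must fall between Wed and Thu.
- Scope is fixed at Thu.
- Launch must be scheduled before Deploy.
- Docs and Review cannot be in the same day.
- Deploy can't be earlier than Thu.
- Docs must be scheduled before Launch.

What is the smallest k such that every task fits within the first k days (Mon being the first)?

The precedence chain requires at least 3 distinct days.
Propagating the time windows through the other constraints, Deploy can't land before Fri — that is day 5 counting from Mon — so the schedule must run through at least 5 days.
5 works (last occupied day: Fri): for example Draft in Tue; Review in Thu; Integrate in Tue; Scope in Thu; Deploy in Fri; Launch in Thu; Docs in Mon.

5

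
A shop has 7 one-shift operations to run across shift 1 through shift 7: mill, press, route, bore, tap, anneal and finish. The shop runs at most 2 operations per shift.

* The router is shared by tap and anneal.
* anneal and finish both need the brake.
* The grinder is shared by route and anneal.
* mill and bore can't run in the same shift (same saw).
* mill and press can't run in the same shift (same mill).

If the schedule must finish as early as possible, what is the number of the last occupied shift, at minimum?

shift 4

With at most 2 per shift and 7 operations, at least 4 shifts are needed.
4 works (last occupied shift: shift 4): for example anneal in shift 4, tap in shift 3, press in shift 2, route in shift 1, bore in shift 2, mill in shift 1, finish in shift 3.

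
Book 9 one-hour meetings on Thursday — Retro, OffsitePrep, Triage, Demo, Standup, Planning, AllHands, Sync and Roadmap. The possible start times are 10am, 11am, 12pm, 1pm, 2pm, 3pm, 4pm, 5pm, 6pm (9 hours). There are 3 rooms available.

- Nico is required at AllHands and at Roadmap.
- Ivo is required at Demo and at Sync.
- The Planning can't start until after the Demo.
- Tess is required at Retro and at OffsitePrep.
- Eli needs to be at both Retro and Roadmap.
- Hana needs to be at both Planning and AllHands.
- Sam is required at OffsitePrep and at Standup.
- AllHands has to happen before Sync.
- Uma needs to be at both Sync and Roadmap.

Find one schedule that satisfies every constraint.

Triage in 12pm; Planning in 11am; Sync in 11am; Demo in 10am; Standup in 12pm; Roadmap in 12pm; AllHands in 10am; Retro in 10am; OffsitePrep in 11am

Checking: Demo(10am) before Planning(11am); AllHands(10am) before Sync(11am); Demo(10am) != Sync(11am); Retro(10am) != OffsitePrep(11am); Planning(11am) != AllHands(10am); OffsitePrep(11am) != Standup(12pm); AllHands(10am) != Roadmap(12pm); Retro(10am) != Roadmap(12pm); Sync(11am) != Roadmap(12pm); max 3 per hour (cap 3).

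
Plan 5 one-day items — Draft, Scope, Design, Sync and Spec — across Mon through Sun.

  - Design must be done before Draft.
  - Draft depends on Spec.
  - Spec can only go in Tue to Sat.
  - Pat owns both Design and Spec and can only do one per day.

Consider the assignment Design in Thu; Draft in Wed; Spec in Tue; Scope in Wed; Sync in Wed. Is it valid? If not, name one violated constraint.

No. Design must be done before Draft is not satisfied.

Spec can only go in Tue to Sat — holds.
Draft depends on Spec — holds.
Design must be done before Draft — violated.
Pat owns both Design and Spec and can only do one per day — holds.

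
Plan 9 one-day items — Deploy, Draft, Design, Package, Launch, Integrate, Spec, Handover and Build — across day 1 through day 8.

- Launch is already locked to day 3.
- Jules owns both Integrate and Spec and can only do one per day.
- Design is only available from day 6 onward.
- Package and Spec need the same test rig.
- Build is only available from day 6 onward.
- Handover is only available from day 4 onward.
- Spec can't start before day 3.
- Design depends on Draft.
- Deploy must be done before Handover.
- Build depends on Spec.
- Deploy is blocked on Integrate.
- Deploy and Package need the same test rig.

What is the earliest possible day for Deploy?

day 2

Precedence pushes Deploy to at least day 2; downstream work caps Deploy at day 7.
Deploy at day 2 is achievable: Design in day 6, Build in day 6, Launch in day 3, Handover in day 4, Deploy in day 2, Integrate in day 1, Draft in day 1, Package in day 1, Spec in day 3.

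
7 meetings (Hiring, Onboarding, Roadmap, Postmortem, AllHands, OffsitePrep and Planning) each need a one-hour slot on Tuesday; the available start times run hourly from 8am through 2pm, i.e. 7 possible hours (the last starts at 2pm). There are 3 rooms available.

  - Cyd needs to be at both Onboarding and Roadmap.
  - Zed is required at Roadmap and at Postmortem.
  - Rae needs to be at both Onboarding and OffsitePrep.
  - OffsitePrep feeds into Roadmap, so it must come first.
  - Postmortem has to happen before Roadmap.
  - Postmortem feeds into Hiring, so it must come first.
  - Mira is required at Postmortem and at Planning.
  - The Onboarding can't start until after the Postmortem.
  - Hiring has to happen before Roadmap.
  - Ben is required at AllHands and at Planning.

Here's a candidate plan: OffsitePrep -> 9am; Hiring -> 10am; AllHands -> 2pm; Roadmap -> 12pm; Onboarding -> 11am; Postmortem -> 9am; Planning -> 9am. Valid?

Hiring has to happen before Roadmap — holds.
Mira is required at Postmortem and at Planning — violated.
The Onboarding can't start until after the Postmortem — holds.
Ben is required at AllHands and at Planning — holds.
Zed is required at Roadmap and at Postmortem — holds.
Rae needs to be at both Onboarding and OffsitePrep — holds.
Postmortem has to happen before Roadmap — holds.
Cyd needs to be at both Onboarding and Roadmap — holds.
OffsitePrep feeds into Roadmap, so it must come first — holds.
There are 3 rooms available — holds.
Postmortem feeds into Hiring, so it must come first — holds.

No. Mira is required at Postmortem and at Planning is not satisfied.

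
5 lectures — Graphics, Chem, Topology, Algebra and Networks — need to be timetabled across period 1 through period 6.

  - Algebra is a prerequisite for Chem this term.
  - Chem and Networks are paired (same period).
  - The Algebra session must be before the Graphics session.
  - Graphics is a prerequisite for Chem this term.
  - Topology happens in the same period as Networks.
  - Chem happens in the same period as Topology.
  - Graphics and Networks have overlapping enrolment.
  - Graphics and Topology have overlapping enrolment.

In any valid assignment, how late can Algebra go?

Downstream work caps Algebra at period 4.
Algebra at period 4 is achievable: Chem -> period 6, Topology -> period 6, Algebra -> period 4, Networks -> period 6, Graphics -> period 5.

period 4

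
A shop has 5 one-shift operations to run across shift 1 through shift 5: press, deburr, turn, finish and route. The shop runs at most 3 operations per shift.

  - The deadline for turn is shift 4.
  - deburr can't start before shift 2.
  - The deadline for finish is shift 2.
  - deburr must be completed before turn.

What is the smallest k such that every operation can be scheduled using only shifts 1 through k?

The precedence chain requires at least 2 distinct shifts.
With at most 3 per shift and 5 operations, at least 2 shifts are needed.
Propagating the time windows through the other constraints, turn can't land before shift 3, so the schedule must run through at least shift 3.
3 works (last occupied shift: shift 3): for example deburr -> shift 2; route -> shift 1; finish -> shift 1; turn -> shift 3; press -> shift 1.

3 shifts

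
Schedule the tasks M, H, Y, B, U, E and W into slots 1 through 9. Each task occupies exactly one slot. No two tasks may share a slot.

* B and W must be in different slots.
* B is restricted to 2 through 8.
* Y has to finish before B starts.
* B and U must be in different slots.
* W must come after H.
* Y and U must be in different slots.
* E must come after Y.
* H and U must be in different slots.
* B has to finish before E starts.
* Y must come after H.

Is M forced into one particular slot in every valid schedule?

M can be 1 (e.g. M=1, U=7, W=6, E=5, Y=3, H=2, B=4) or 2 (e.g. B=4, W=6, U=7, M=2, H=1, Y=3, E=5).

No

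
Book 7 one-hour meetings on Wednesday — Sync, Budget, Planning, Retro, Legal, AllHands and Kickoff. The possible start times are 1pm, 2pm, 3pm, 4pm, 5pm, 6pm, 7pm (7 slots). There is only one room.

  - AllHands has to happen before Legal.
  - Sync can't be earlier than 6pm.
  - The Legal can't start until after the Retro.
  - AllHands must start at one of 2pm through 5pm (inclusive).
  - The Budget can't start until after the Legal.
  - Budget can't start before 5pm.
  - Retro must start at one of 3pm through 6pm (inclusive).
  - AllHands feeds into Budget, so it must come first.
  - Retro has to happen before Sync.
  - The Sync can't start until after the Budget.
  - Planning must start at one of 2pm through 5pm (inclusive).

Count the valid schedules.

Splitting on Planning: it can be 2pm (2), 3pm (1), 4pm (1), 5pm (1). Listing each branch's schedules as (Sync, Budget, Retro, Legal, AllHands, Kickoff):
Planning=2pm: (7pm,6pm,3pm,5pm,4pm,1pm) (7pm,6pm,4pm,5pm,3pm,1pm) — 2.
Planning=3pm: (7pm,6pm,4pm,5pm,2pm,1pm) — 1.
Planning=4pm: (7pm,6pm,3pm,5pm,2pm,1pm) — 1.
Planning=5pm: (7pm,6pm,3pm,4pm,2pm,1pm) — 1.
Summing: 2 + 1 + 1 + 1 = 5.

5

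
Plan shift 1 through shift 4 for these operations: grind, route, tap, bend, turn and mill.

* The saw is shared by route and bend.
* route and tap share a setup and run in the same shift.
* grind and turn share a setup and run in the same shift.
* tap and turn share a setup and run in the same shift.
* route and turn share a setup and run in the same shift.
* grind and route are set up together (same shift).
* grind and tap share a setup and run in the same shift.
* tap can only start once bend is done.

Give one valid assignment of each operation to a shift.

grind=shift 2; bend=shift 1; mill=shift 1; route=shift 2; turn=shift 2; tap=shift 2

Checking: bend(shift 1) before tap(shift 2); route(shift 2) != bend(shift 1); route = turn = shift 2; grind = tap = shift 2; route = tap = shift 2; grind = turn = shift 2; tap = turn = shift 2; grind = route = shift 2.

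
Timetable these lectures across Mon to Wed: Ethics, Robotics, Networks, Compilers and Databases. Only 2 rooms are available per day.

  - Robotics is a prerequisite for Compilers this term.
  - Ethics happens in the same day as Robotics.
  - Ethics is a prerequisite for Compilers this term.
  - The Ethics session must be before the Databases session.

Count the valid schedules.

7

Splitting on Ethics: it can be Mon (6), Tue (1). Listing each branch's schedules as (Robotics, Networks, Compilers, Databases):
Ethics=Mon: (Mon,Tue,Tue,Wed) (Mon,Tue,Wed,Tue) (Mon,Tue,Wed,Wed) (Mon,Wed,Tue,Tue) (Mon,Wed,Tue,Wed) (Mon,Wed,Wed,Tue) — 6.
Ethics=Tue: (Tue,Mon,Wed,Wed) — 1.
Summing: 6 + 1 = 7.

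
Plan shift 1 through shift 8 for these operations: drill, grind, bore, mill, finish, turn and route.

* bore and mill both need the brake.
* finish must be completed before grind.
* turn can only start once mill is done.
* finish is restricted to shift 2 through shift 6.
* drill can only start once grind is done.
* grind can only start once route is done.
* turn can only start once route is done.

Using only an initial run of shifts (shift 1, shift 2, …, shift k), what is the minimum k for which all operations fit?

4

The precedence chain requires at least 3 distinct shifts.
Propagating the time windows through the other constraints, drill can't land before shift 4, so the schedule must run through at least shift 4.
4 works (last occupied shift: shift 4): for example bore -> shift 2, route -> shift 1, grind -> shift 3, drill -> shift 4, finish -> shift 2, turn -> shift 2, mill -> shift 1.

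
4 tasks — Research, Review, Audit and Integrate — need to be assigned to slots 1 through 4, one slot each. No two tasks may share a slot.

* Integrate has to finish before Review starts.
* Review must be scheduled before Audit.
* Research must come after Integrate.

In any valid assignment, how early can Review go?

2

Precedence pushes Review to at least 2; downstream work caps Review at 3.
Review at 2 is achievable: Audit in 4, Research in 3, Review in 2, Integrate in 1.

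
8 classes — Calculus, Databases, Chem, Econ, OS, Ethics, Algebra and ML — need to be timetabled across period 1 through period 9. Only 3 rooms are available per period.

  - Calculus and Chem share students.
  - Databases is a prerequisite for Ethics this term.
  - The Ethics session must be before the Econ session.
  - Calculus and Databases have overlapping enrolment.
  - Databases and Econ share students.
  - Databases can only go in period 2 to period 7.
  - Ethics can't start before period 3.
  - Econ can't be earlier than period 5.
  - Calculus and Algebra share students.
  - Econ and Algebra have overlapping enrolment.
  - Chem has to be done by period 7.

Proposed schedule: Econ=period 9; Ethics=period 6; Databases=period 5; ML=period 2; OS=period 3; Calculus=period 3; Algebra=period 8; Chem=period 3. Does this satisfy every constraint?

Econ and Algebra have overlapping enrolment — holds.
Calculus and Chem share students — violated.
Ethics can't start before period 3 — holds.
Chem has to be done by period 7 — holds.
The Ethics session must be before the Econ session — holds.
Only 3 rooms are available per period — holds.
Econ can't be earlier than period 5 — holds.
Databases and Econ share students — holds.
Calculus and Algebra share students — holds.
Calculus and Databases have overlapping enrolment — holds.
Databases is a prerequisite for Ethics this term — holds.
Databases can only go in period 2 to period 7 — holds.

No. Calculus and Chem share students is not satisfied.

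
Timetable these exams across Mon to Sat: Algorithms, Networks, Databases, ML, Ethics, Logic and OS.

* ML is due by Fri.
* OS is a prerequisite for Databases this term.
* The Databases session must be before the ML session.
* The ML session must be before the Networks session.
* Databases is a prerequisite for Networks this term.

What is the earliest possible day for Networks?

Thu

Precedence pushes Networks to at least Thu.
Networks at Thu is achievable: Algorithms -> Mon; Databases -> Tue; OS -> Mon; Networks -> Thu; Logic -> Mon; ML -> Wed; Ethics -> Mon.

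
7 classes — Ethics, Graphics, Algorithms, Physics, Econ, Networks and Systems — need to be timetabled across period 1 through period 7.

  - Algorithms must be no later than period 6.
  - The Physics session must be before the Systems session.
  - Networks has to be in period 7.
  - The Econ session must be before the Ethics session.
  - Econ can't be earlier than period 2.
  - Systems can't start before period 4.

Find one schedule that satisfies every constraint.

Algorithms -> period 1, Graphics -> period 1, Physics -> period 1, Econ -> period 2, Networks -> period 7, Systems -> period 4, Ethics -> period 3

Checking: Physics(period 1) before Systems(period 4); Econ(period 2) before Ethics(period 3); Algorithms=period 1 in [period 1,period 6]; Networks=period 7 in [period 7,period 7]; Econ=period 2 in [period 2,period 7]; Systems=period 4 in [period 4,period 7].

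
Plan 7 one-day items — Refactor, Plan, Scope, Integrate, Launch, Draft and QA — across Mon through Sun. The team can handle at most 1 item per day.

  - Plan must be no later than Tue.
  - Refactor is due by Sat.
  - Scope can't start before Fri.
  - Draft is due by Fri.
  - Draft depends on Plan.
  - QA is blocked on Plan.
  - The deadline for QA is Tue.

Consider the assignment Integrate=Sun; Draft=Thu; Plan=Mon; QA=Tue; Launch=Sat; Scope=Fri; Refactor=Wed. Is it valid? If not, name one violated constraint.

Scope can't start before Fri — holds.
Draft is due by Fri — holds.
The deadline for QA is Tue — holds.
Plan must be no later than Tue — holds.
The team can handle at most 1 item per day — holds.
QA is blocked on Plan — holds.
Draft depends on Plan — holds.
Refactor is due by Sat — holds.

Yes, all constraints hold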